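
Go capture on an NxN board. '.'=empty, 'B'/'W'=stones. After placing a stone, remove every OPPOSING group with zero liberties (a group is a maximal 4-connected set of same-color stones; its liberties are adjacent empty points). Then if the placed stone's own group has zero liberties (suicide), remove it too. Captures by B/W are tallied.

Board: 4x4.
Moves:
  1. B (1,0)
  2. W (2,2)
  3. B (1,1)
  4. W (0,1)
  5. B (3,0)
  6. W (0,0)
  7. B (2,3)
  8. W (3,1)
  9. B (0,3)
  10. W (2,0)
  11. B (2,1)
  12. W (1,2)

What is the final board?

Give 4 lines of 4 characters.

Move 1: B@(1,0) -> caps B=0 W=0
Move 2: W@(2,2) -> caps B=0 W=0
Move 3: B@(1,1) -> caps B=0 W=0
Move 4: W@(0,1) -> caps B=0 W=0
Move 5: B@(3,0) -> caps B=0 W=0
Move 6: W@(0,0) -> caps B=0 W=0
Move 7: B@(2,3) -> caps B=0 W=0
Move 8: W@(3,1) -> caps B=0 W=0
Move 9: B@(0,3) -> caps B=0 W=0
Move 10: W@(2,0) -> caps B=0 W=1
Move 11: B@(2,1) -> caps B=0 W=1
Move 12: W@(1,2) -> caps B=0 W=4

Answer: WW.B
..W.
W.WB
.W..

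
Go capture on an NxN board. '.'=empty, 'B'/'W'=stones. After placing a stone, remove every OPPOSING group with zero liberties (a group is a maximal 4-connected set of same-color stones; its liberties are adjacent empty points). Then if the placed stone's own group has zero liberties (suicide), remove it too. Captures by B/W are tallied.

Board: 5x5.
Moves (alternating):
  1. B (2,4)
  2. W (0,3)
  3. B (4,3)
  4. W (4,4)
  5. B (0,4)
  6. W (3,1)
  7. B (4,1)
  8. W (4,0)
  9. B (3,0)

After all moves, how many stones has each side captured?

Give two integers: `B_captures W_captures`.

Move 1: B@(2,4) -> caps B=0 W=0
Move 2: W@(0,3) -> caps B=0 W=0
Move 3: B@(4,3) -> caps B=0 W=0
Move 4: W@(4,4) -> caps B=0 W=0
Move 5: B@(0,4) -> caps B=0 W=0
Move 6: W@(3,1) -> caps B=0 W=0
Move 7: B@(4,1) -> caps B=0 W=0
Move 8: W@(4,0) -> caps B=0 W=0
Move 9: B@(3,0) -> caps B=1 W=0

Answer: 1 0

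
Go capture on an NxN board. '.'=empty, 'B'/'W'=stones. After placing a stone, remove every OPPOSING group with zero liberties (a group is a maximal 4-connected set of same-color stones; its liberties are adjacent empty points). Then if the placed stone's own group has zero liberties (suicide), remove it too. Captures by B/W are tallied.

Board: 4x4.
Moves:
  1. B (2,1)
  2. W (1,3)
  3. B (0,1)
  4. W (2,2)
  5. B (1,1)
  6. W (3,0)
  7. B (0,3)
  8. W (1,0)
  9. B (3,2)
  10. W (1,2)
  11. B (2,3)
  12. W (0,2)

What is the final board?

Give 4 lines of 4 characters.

Move 1: B@(2,1) -> caps B=0 W=0
Move 2: W@(1,3) -> caps B=0 W=0
Move 3: B@(0,1) -> caps B=0 W=0
Move 4: W@(2,2) -> caps B=0 W=0
Move 5: B@(1,1) -> caps B=0 W=0
Move 6: W@(3,0) -> caps B=0 W=0
Move 7: B@(0,3) -> caps B=0 W=0
Move 8: W@(1,0) -> caps B=0 W=0
Move 9: B@(3,2) -> caps B=0 W=0
Move 10: W@(1,2) -> caps B=0 W=0
Move 11: B@(2,3) -> caps B=0 W=0
Move 12: W@(0,2) -> caps B=0 W=1

Answer: .BW.
WBWW
.BWB
W.B.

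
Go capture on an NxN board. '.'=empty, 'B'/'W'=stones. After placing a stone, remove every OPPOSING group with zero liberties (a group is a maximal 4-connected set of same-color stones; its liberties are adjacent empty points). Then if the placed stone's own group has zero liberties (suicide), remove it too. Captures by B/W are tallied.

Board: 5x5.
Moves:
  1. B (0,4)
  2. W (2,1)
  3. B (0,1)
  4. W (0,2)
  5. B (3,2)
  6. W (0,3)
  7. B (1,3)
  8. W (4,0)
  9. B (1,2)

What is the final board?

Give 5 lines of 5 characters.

Move 1: B@(0,4) -> caps B=0 W=0
Move 2: W@(2,1) -> caps B=0 W=0
Move 3: B@(0,1) -> caps B=0 W=0
Move 4: W@(0,2) -> caps B=0 W=0
Move 5: B@(3,2) -> caps B=0 W=0
Move 6: W@(0,3) -> caps B=0 W=0
Move 7: B@(1,3) -> caps B=0 W=0
Move 8: W@(4,0) -> caps B=0 W=0
Move 9: B@(1,2) -> caps B=2 W=0

Answer: .B..B
..BB.
.W...
..B..
W....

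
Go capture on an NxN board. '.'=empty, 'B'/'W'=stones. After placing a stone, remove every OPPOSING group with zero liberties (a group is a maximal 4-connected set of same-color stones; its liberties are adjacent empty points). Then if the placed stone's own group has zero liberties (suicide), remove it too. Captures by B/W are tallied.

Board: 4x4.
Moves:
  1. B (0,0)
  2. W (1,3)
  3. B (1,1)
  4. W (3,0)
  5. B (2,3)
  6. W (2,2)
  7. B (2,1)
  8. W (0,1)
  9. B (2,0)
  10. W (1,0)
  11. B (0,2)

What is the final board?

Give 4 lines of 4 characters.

Move 1: B@(0,0) -> caps B=0 W=0
Move 2: W@(1,3) -> caps B=0 W=0
Move 3: B@(1,1) -> caps B=0 W=0
Move 4: W@(3,0) -> caps B=0 W=0
Move 5: B@(2,3) -> caps B=0 W=0
Move 6: W@(2,2) -> caps B=0 W=0
Move 7: B@(2,1) -> caps B=0 W=0
Move 8: W@(0,1) -> caps B=0 W=0
Move 9: B@(2,0) -> caps B=0 W=0
Move 10: W@(1,0) -> caps B=0 W=1
Move 11: B@(0,2) -> caps B=0 W=1

Answer: .WB.
WB.W
BBWB
W...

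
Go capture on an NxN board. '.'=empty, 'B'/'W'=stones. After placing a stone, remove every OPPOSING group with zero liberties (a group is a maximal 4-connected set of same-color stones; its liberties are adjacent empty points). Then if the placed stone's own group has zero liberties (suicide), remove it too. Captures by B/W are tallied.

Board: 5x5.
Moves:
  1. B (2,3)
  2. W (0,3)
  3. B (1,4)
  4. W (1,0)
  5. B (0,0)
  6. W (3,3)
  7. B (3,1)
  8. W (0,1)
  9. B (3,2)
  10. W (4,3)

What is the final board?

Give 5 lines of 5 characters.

Answer: .W.W.
W...B
...B.
.BBW.
...W.

Derivation:
Move 1: B@(2,3) -> caps B=0 W=0
Move 2: W@(0,3) -> caps B=0 W=0
Move 3: B@(1,4) -> caps B=0 W=0
Move 4: W@(1,0) -> caps B=0 W=0
Move 5: B@(0,0) -> caps B=0 W=0
Move 6: W@(3,3) -> caps B=0 W=0
Move 7: B@(3,1) -> caps B=0 W=0
Move 8: W@(0,1) -> caps B=0 W=1
Move 9: B@(3,2) -> caps B=0 W=1
Move 10: W@(4,3) -> caps B=0 W=1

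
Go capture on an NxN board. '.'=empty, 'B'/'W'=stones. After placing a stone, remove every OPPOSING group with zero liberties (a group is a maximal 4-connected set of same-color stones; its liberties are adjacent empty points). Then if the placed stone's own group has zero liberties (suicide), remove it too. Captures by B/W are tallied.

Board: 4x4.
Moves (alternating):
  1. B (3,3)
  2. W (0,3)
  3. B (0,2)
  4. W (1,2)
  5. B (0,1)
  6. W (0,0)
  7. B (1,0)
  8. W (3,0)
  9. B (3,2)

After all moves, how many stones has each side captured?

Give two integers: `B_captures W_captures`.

Answer: 1 0

Derivation:
Move 1: B@(3,3) -> caps B=0 W=0
Move 2: W@(0,3) -> caps B=0 W=0
Move 3: B@(0,2) -> caps B=0 W=0
Move 4: W@(1,2) -> caps B=0 W=0
Move 5: B@(0,1) -> caps B=0 W=0
Move 6: W@(0,0) -> caps B=0 W=0
Move 7: B@(1,0) -> caps B=1 W=0
Move 8: W@(3,0) -> caps B=1 W=0
Move 9: B@(3,2) -> caps B=1 W=0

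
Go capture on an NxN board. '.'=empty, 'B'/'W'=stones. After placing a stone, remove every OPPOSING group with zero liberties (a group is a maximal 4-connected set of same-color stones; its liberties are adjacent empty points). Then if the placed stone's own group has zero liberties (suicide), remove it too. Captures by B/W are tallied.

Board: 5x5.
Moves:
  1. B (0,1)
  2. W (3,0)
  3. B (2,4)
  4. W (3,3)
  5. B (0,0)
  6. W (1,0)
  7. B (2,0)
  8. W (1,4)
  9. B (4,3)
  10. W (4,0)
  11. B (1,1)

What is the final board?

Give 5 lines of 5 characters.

Answer: BB...
.B..W
B...B
W..W.
W..B.

Derivation:
Move 1: B@(0,1) -> caps B=0 W=0
Move 2: W@(3,0) -> caps B=0 W=0
Move 3: B@(2,4) -> caps B=0 W=0
Move 4: W@(3,3) -> caps B=0 W=0
Move 5: B@(0,0) -> caps B=0 W=0
Move 6: W@(1,0) -> caps B=0 W=0
Move 7: B@(2,0) -> caps B=0 W=0
Move 8: W@(1,4) -> caps B=0 W=0
Move 9: B@(4,3) -> caps B=0 W=0
Move 10: W@(4,0) -> caps B=0 W=0
Move 11: B@(1,1) -> caps B=1 W=0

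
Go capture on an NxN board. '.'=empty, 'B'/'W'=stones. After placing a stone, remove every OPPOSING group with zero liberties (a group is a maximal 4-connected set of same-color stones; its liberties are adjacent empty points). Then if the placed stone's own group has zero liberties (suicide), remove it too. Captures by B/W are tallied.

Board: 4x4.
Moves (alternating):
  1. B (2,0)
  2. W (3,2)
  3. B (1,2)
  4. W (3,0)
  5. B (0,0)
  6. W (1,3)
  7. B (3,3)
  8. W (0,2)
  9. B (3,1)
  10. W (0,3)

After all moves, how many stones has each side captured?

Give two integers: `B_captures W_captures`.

Answer: 1 0

Derivation:
Move 1: B@(2,0) -> caps B=0 W=0
Move 2: W@(3,2) -> caps B=0 W=0
Move 3: B@(1,2) -> caps B=0 W=0
Move 4: W@(3,0) -> caps B=0 W=0
Move 5: B@(0,0) -> caps B=0 W=0
Move 6: W@(1,3) -> caps B=0 W=0
Move 7: B@(3,3) -> caps B=0 W=0
Move 8: W@(0,2) -> caps B=0 W=0
Move 9: B@(3,1) -> caps B=1 W=0
Move 10: W@(0,3) -> caps B=1 W=0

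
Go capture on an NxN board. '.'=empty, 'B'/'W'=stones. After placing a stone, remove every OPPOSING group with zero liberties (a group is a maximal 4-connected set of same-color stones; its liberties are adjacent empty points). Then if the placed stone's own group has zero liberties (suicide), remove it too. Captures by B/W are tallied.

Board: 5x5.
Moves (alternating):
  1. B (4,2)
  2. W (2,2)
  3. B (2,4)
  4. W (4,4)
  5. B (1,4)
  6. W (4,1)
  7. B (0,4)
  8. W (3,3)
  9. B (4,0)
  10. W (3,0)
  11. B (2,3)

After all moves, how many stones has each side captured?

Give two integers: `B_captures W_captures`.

Answer: 0 1

Derivation:
Move 1: B@(4,2) -> caps B=0 W=0
Move 2: W@(2,2) -> caps B=0 W=0
Move 3: B@(2,4) -> caps B=0 W=0
Move 4: W@(4,4) -> caps B=0 W=0
Move 5: B@(1,4) -> caps B=0 W=0
Move 6: W@(4,1) -> caps B=0 W=0
Move 7: B@(0,4) -> caps B=0 W=0
Move 8: W@(3,3) -> caps B=0 W=0
Move 9: B@(4,0) -> caps B=0 W=0
Move 10: W@(3,0) -> caps B=0 W=1
Move 11: B@(2,3) -> caps B=0 W=1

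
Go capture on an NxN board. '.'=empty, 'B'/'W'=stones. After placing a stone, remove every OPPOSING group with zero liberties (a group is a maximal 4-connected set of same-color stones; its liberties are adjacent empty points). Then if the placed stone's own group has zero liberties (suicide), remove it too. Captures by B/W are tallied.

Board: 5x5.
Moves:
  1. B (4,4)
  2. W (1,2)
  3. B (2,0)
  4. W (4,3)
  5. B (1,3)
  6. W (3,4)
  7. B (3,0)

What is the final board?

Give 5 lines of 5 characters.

Answer: .....
..WB.
B....
B...W
...W.

Derivation:
Move 1: B@(4,4) -> caps B=0 W=0
Move 2: W@(1,2) -> caps B=0 W=0
Move 3: B@(2,0) -> caps B=0 W=0
Move 4: W@(4,3) -> caps B=0 W=0
Move 5: B@(1,3) -> caps B=0 W=0
Move 6: W@(3,4) -> caps B=0 W=1
Move 7: B@(3,0) -> caps B=0 W=1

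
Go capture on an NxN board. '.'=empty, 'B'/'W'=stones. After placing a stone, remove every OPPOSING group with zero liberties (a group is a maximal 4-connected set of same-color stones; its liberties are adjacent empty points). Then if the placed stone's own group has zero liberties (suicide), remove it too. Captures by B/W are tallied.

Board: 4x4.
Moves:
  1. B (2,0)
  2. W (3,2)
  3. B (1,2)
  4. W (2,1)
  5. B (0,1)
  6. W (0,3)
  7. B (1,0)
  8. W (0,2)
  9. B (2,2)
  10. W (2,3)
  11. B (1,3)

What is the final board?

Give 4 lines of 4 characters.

Answer: .B..
B.BB
BWBW
..W.

Derivation:
Move 1: B@(2,0) -> caps B=0 W=0
Move 2: W@(3,2) -> caps B=0 W=0
Move 3: B@(1,2) -> caps B=0 W=0
Move 4: W@(2,1) -> caps B=0 W=0
Move 5: B@(0,1) -> caps B=0 W=0
Move 6: W@(0,3) -> caps B=0 W=0
Move 7: B@(1,0) -> caps B=0 W=0
Move 8: W@(0,2) -> caps B=0 W=0
Move 9: B@(2,2) -> caps B=0 W=0
Move 10: W@(2,3) -> caps B=0 W=0
Move 11: B@(1,3) -> caps B=2 W=0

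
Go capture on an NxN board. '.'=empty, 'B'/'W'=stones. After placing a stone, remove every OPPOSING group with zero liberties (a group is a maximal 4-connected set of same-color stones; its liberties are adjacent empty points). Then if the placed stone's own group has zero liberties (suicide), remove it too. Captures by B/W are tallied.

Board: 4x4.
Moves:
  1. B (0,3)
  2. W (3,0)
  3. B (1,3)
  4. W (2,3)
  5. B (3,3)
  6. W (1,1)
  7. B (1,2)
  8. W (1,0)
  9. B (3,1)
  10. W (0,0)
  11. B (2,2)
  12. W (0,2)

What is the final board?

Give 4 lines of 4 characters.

Answer: W.WB
WWBB
..B.
WB.B

Derivation:
Move 1: B@(0,3) -> caps B=0 W=0
Move 2: W@(3,0) -> caps B=0 W=0
Move 3: B@(1,3) -> caps B=0 W=0
Move 4: W@(2,3) -> caps B=0 W=0
Move 5: B@(3,3) -> caps B=0 W=0
Move 6: W@(1,1) -> caps B=0 W=0
Move 7: B@(1,2) -> caps B=0 W=0
Move 8: W@(1,0) -> caps B=0 W=0
Move 9: B@(3,1) -> caps B=0 W=0
Move 10: W@(0,0) -> caps B=0 W=0
Move 11: B@(2,2) -> caps B=1 W=0
Move 12: W@(0,2) -> caps B=1 W=0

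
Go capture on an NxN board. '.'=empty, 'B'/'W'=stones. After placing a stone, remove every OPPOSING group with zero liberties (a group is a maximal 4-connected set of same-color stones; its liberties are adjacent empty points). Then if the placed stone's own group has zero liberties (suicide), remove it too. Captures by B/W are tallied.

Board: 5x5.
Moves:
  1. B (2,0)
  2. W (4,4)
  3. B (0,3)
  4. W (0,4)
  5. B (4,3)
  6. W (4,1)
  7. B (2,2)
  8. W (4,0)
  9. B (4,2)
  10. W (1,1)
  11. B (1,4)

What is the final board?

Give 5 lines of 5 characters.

Move 1: B@(2,0) -> caps B=0 W=0
Move 2: W@(4,4) -> caps B=0 W=0
Move 3: B@(0,3) -> caps B=0 W=0
Move 4: W@(0,4) -> caps B=0 W=0
Move 5: B@(4,3) -> caps B=0 W=0
Move 6: W@(4,1) -> caps B=0 W=0
Move 7: B@(2,2) -> caps B=0 W=0
Move 8: W@(4,0) -> caps B=0 W=0
Move 9: B@(4,2) -> caps B=0 W=0
Move 10: W@(1,1) -> caps B=0 W=0
Move 11: B@(1,4) -> caps B=1 W=0

Answer: ...B.
.W..B
B.B..
.....
WWBBW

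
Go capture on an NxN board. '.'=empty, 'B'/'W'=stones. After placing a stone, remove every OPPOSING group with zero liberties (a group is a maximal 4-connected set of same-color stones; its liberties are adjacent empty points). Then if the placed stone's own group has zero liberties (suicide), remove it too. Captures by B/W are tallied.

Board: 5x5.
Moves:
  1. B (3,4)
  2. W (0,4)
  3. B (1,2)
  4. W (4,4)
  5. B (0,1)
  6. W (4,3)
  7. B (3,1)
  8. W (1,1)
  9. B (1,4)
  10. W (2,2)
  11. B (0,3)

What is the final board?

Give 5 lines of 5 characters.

Answer: .B.B.
.WB.B
..W..
.B..B
...WW

Derivation:
Move 1: B@(3,4) -> caps B=0 W=0
Move 2: W@(0,4) -> caps B=0 W=0
Move 3: B@(1,2) -> caps B=0 W=0
Move 4: W@(4,4) -> caps B=0 W=0
Move 5: B@(0,1) -> caps B=0 W=0
Move 6: W@(4,3) -> caps B=0 W=0
Move 7: B@(3,1) -> caps B=0 W=0
Move 8: W@(1,1) -> caps B=0 W=0
Move 9: B@(1,4) -> caps B=0 W=0
Move 10: W@(2,2) -> caps B=0 W=0
Move 11: B@(0,3) -> caps B=1 W=0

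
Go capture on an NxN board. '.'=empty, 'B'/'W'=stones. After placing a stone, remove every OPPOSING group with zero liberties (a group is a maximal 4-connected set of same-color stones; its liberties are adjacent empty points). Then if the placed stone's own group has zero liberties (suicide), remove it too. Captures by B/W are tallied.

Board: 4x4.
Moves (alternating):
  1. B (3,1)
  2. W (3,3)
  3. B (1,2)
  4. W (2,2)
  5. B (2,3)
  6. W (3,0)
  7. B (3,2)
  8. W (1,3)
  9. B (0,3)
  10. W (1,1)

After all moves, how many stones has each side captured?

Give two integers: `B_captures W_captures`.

Move 1: B@(3,1) -> caps B=0 W=0
Move 2: W@(3,3) -> caps B=0 W=0
Move 3: B@(1,2) -> caps B=0 W=0
Move 4: W@(2,2) -> caps B=0 W=0
Move 5: B@(2,3) -> caps B=0 W=0
Move 6: W@(3,0) -> caps B=0 W=0
Move 7: B@(3,2) -> caps B=1 W=0
Move 8: W@(1,3) -> caps B=1 W=0
Move 9: B@(0,3) -> caps B=2 W=0
Move 10: W@(1,1) -> caps B=2 W=0

Answer: 2 0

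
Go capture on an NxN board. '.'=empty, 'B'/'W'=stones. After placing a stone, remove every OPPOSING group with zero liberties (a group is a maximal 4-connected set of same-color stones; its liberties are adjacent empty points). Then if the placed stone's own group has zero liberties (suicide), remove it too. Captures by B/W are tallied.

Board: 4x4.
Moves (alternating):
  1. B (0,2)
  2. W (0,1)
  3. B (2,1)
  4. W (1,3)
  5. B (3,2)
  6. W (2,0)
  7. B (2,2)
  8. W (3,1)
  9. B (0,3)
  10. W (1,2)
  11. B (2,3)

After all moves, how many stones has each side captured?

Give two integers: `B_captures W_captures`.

Answer: 0 2

Derivation:
Move 1: B@(0,2) -> caps B=0 W=0
Move 2: W@(0,1) -> caps B=0 W=0
Move 3: B@(2,1) -> caps B=0 W=0
Move 4: W@(1,3) -> caps B=0 W=0
Move 5: B@(3,2) -> caps B=0 W=0
Move 6: W@(2,0) -> caps B=0 W=0
Move 7: B@(2,2) -> caps B=0 W=0
Move 8: W@(3,1) -> caps B=0 W=0
Move 9: B@(0,3) -> caps B=0 W=0
Move 10: W@(1,2) -> caps B=0 W=2
Move 11: B@(2,3) -> caps B=0 W=2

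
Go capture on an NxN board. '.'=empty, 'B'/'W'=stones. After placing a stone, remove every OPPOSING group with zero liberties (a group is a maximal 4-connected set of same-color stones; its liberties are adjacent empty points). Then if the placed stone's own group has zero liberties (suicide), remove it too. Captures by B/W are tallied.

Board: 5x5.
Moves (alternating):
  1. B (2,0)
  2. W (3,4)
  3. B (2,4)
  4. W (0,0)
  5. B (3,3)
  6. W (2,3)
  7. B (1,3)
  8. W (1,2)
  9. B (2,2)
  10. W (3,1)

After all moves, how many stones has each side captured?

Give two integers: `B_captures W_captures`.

Move 1: B@(2,0) -> caps B=0 W=0
Move 2: W@(3,4) -> caps B=0 W=0
Move 3: B@(2,4) -> caps B=0 W=0
Move 4: W@(0,0) -> caps B=0 W=0
Move 5: B@(3,3) -> caps B=0 W=0
Move 6: W@(2,3) -> caps B=0 W=0
Move 7: B@(1,3) -> caps B=0 W=0
Move 8: W@(1,2) -> caps B=0 W=0
Move 9: B@(2,2) -> caps B=1 W=0
Move 10: W@(3,1) -> caps B=1 W=0

Answer: 1 0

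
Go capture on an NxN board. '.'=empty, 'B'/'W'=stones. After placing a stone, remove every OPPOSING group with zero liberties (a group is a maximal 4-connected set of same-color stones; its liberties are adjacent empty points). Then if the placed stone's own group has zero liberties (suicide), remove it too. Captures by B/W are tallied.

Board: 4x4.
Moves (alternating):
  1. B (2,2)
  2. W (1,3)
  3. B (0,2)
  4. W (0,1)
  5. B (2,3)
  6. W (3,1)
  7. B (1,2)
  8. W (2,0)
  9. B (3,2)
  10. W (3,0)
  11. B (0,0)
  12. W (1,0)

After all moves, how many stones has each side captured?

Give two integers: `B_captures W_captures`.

Move 1: B@(2,2) -> caps B=0 W=0
Move 2: W@(1,3) -> caps B=0 W=0
Move 3: B@(0,2) -> caps B=0 W=0
Move 4: W@(0,1) -> caps B=0 W=0
Move 5: B@(2,3) -> caps B=0 W=0
Move 6: W@(3,1) -> caps B=0 W=0
Move 7: B@(1,2) -> caps B=0 W=0
Move 8: W@(2,0) -> caps B=0 W=0
Move 9: B@(3,2) -> caps B=0 W=0
Move 10: W@(3,0) -> caps B=0 W=0
Move 11: B@(0,0) -> caps B=0 W=0
Move 12: W@(1,0) -> caps B=0 W=1

Answer: 0 1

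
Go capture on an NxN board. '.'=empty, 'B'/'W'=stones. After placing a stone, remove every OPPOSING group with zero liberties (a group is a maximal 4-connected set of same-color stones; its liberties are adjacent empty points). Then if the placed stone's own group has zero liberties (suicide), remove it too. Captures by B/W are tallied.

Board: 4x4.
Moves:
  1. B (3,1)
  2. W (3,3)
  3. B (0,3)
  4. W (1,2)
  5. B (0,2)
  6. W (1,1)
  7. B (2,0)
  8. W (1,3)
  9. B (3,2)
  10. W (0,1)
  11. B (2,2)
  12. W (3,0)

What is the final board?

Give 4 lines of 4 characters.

Move 1: B@(3,1) -> caps B=0 W=0
Move 2: W@(3,3) -> caps B=0 W=0
Move 3: B@(0,3) -> caps B=0 W=0
Move 4: W@(1,2) -> caps B=0 W=0
Move 5: B@(0,2) -> caps B=0 W=0
Move 6: W@(1,1) -> caps B=0 W=0
Move 7: B@(2,0) -> caps B=0 W=0
Move 8: W@(1,3) -> caps B=0 W=0
Move 9: B@(3,2) -> caps B=0 W=0
Move 10: W@(0,1) -> caps B=0 W=2
Move 11: B@(2,2) -> caps B=0 W=2
Move 12: W@(3,0) -> caps B=0 W=2

Answer: .W..
.WWW
B.B.
.BBW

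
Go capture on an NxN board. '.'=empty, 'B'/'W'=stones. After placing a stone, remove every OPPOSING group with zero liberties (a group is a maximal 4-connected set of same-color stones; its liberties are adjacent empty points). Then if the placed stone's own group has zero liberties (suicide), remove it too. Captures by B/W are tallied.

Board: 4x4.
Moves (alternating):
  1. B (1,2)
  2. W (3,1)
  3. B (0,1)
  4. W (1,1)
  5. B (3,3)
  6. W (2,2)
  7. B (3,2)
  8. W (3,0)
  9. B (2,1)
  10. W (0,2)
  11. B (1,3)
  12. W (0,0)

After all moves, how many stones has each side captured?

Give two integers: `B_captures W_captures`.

Answer: 0 1

Derivation:
Move 1: B@(1,2) -> caps B=0 W=0
Move 2: W@(3,1) -> caps B=0 W=0
Move 3: B@(0,1) -> caps B=0 W=0
Move 4: W@(1,1) -> caps B=0 W=0
Move 5: B@(3,3) -> caps B=0 W=0
Move 6: W@(2,2) -> caps B=0 W=0
Move 7: B@(3,2) -> caps B=0 W=0
Move 8: W@(3,0) -> caps B=0 W=0
Move 9: B@(2,1) -> caps B=0 W=0
Move 10: W@(0,2) -> caps B=0 W=0
Move 11: B@(1,3) -> caps B=0 W=0
Move 12: W@(0,0) -> caps B=0 W=1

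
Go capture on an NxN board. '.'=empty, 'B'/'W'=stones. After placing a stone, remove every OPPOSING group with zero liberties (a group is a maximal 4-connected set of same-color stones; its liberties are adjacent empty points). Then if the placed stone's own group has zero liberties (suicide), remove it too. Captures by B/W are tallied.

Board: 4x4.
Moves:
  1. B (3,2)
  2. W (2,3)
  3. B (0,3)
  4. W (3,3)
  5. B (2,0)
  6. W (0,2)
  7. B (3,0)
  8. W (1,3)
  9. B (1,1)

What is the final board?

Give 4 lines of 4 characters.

Answer: ..W.
.B.W
B..W
B.BW

Derivation:
Move 1: B@(3,2) -> caps B=0 W=0
Move 2: W@(2,3) -> caps B=0 W=0
Move 3: B@(0,3) -> caps B=0 W=0
Move 4: W@(3,3) -> caps B=0 W=0
Move 5: B@(2,0) -> caps B=0 W=0
Move 6: W@(0,2) -> caps B=0 W=0
Move 7: B@(3,0) -> caps B=0 W=0
Move 8: W@(1,3) -> caps B=0 W=1
Move 9: B@(1,1) -> caps B=0 W=1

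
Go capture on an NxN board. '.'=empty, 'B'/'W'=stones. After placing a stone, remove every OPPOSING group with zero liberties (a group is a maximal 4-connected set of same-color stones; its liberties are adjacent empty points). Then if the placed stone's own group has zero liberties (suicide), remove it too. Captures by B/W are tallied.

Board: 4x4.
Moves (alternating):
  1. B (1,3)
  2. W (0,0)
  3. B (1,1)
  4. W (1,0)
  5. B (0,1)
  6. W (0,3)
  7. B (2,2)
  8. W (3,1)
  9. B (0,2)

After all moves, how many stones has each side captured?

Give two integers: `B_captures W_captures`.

Move 1: B@(1,3) -> caps B=0 W=0
Move 2: W@(0,0) -> caps B=0 W=0
Move 3: B@(1,1) -> caps B=0 W=0
Move 4: W@(1,0) -> caps B=0 W=0
Move 5: B@(0,1) -> caps B=0 W=0
Move 6: W@(0,3) -> caps B=0 W=0
Move 7: B@(2,2) -> caps B=0 W=0
Move 8: W@(3,1) -> caps B=0 W=0
Move 9: B@(0,2) -> caps B=1 W=0

Answer: 1 0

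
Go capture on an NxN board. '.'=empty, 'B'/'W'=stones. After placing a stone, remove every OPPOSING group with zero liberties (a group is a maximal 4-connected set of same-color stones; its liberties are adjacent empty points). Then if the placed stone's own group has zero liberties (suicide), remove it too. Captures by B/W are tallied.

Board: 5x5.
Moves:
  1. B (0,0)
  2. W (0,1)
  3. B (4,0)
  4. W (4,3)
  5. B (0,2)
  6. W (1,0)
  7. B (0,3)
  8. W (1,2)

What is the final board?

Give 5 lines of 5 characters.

Answer: .WBB.
W.W..
.....
.....
B..W.

Derivation:
Move 1: B@(0,0) -> caps B=0 W=0
Move 2: W@(0,1) -> caps B=0 W=0
Move 3: B@(4,0) -> caps B=0 W=0
Move 4: W@(4,3) -> caps B=0 W=0
Move 5: B@(0,2) -> caps B=0 W=0
Move 6: W@(1,0) -> caps B=0 W=1
Move 7: B@(0,3) -> caps B=0 W=1
Move 8: W@(1,2) -> caps B=0 W=1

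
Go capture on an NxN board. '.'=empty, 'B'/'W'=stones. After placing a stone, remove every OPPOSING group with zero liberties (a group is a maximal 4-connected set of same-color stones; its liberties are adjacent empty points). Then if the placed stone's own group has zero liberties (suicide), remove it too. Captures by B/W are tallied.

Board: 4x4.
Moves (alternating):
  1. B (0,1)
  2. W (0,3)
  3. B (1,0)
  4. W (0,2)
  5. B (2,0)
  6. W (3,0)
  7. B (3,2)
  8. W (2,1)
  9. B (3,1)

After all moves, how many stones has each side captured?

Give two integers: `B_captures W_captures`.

Move 1: B@(0,1) -> caps B=0 W=0
Move 2: W@(0,3) -> caps B=0 W=0
Move 3: B@(1,0) -> caps B=0 W=0
Move 4: W@(0,2) -> caps B=0 W=0
Move 5: B@(2,0) -> caps B=0 W=0
Move 6: W@(3,0) -> caps B=0 W=0
Move 7: B@(3,2) -> caps B=0 W=0
Move 8: W@(2,1) -> caps B=0 W=0
Move 9: B@(3,1) -> caps B=1 W=0

Answer: 1 0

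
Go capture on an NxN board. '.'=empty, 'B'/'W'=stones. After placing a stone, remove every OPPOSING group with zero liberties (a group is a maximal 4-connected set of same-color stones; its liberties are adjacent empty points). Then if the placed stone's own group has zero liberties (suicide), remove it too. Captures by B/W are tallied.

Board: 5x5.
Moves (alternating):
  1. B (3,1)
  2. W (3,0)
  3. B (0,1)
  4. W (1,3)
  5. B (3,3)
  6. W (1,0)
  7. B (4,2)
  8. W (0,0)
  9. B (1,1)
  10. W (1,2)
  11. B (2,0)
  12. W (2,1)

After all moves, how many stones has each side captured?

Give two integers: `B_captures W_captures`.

Move 1: B@(3,1) -> caps B=0 W=0
Move 2: W@(3,0) -> caps B=0 W=0
Move 3: B@(0,1) -> caps B=0 W=0
Move 4: W@(1,3) -> caps B=0 W=0
Move 5: B@(3,3) -> caps B=0 W=0
Move 6: W@(1,0) -> caps B=0 W=0
Move 7: B@(4,2) -> caps B=0 W=0
Move 8: W@(0,0) -> caps B=0 W=0
Move 9: B@(1,1) -> caps B=0 W=0
Move 10: W@(1,2) -> caps B=0 W=0
Move 11: B@(2,0) -> caps B=2 W=0
Move 12: W@(2,1) -> caps B=2 W=0

Answer: 2 0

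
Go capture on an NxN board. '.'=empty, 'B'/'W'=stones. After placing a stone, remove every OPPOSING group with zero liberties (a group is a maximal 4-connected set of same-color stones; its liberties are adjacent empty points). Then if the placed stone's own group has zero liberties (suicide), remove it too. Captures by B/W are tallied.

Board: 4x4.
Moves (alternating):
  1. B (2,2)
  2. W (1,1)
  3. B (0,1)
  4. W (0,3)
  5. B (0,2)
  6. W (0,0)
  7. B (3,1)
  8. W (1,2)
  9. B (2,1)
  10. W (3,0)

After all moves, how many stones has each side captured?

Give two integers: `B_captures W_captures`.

Move 1: B@(2,2) -> caps B=0 W=0
Move 2: W@(1,1) -> caps B=0 W=0
Move 3: B@(0,1) -> caps B=0 W=0
Move 4: W@(0,3) -> caps B=0 W=0
Move 5: B@(0,2) -> caps B=0 W=0
Move 6: W@(0,0) -> caps B=0 W=0
Move 7: B@(3,1) -> caps B=0 W=0
Move 8: W@(1,2) -> caps B=0 W=2
Move 9: B@(2,1) -> caps B=0 W=2
Move 10: W@(3,0) -> caps B=0 W=2

Answer: 0 2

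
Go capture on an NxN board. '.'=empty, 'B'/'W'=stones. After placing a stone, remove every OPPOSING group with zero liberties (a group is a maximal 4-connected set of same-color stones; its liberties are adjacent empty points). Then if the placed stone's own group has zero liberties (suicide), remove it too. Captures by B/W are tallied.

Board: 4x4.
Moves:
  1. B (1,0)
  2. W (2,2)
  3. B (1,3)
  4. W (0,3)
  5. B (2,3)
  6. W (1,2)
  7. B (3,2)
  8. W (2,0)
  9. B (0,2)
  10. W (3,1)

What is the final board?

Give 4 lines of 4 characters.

Answer: ..B.
B.WB
W.WB
.WB.

Derivation:
Move 1: B@(1,0) -> caps B=0 W=0
Move 2: W@(2,2) -> caps B=0 W=0
Move 3: B@(1,3) -> caps B=0 W=0
Move 4: W@(0,3) -> caps B=0 W=0
Move 5: B@(2,3) -> caps B=0 W=0
Move 6: W@(1,2) -> caps B=0 W=0
Move 7: B@(3,2) -> caps B=0 W=0
Move 8: W@(2,0) -> caps B=0 W=0
Move 9: B@(0,2) -> caps B=1 W=0
Move 10: W@(3,1) -> caps B=1 W=0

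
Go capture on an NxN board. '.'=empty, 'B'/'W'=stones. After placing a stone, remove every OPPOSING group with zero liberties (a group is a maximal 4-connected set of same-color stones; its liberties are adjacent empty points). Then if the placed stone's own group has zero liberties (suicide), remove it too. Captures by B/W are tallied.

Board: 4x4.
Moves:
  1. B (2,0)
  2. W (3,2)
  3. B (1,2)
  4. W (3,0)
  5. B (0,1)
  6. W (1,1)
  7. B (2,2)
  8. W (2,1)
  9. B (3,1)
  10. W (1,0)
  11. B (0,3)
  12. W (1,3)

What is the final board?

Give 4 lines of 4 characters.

Answer: .B.B
WWBW
BWB.
.BW.

Derivation:
Move 1: B@(2,0) -> caps B=0 W=0
Move 2: W@(3,2) -> caps B=0 W=0
Move 3: B@(1,2) -> caps B=0 W=0
Move 4: W@(3,0) -> caps B=0 W=0
Move 5: B@(0,1) -> caps B=0 W=0
Move 6: W@(1,1) -> caps B=0 W=0
Move 7: B@(2,2) -> caps B=0 W=0
Move 8: W@(2,1) -> caps B=0 W=0
Move 9: B@(3,1) -> caps B=1 W=0
Move 10: W@(1,0) -> caps B=1 W=0
Move 11: B@(0,3) -> caps B=1 W=0
Move 12: W@(1,3) -> caps B=1 W=0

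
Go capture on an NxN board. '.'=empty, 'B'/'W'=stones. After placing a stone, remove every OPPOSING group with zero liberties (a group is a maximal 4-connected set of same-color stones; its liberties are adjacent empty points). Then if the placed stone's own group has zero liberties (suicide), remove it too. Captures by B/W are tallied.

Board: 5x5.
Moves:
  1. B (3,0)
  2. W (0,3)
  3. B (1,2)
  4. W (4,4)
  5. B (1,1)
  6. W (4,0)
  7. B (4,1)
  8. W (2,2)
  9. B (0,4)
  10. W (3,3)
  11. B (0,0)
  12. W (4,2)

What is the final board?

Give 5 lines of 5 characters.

Answer: B..WB
.BB..
..W..
B..W.
.BW.W

Derivation:
Move 1: B@(3,0) -> caps B=0 W=0
Move 2: W@(0,3) -> caps B=0 W=0
Move 3: B@(1,2) -> caps B=0 W=0
Move 4: W@(4,4) -> caps B=0 W=0
Move 5: B@(1,1) -> caps B=0 W=0
Move 6: W@(4,0) -> caps B=0 W=0
Move 7: B@(4,1) -> caps B=1 W=0
Move 8: W@(2,2) -> caps B=1 W=0
Move 9: B@(0,4) -> caps B=1 W=0
Move 10: W@(3,3) -> caps B=1 W=0
Move 11: B@(0,0) -> caps B=1 W=0
Move 12: W@(4,2) -> caps B=1 W=0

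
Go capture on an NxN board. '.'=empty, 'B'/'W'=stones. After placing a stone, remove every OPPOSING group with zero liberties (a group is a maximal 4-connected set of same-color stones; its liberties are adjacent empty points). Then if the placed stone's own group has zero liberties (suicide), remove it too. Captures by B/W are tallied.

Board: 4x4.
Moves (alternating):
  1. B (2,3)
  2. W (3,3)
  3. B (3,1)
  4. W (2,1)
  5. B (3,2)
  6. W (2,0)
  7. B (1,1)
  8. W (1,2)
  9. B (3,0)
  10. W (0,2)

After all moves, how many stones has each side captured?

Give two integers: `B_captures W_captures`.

Answer: 1 0

Derivation:
Move 1: B@(2,3) -> caps B=0 W=0
Move 2: W@(3,3) -> caps B=0 W=0
Move 3: B@(3,1) -> caps B=0 W=0
Move 4: W@(2,1) -> caps B=0 W=0
Move 5: B@(3,2) -> caps B=1 W=0
Move 6: W@(2,0) -> caps B=1 W=0
Move 7: B@(1,1) -> caps B=1 W=0
Move 8: W@(1,2) -> caps B=1 W=0
Move 9: B@(3,0) -> caps B=1 W=0
Move 10: W@(0,2) -> caps B=1 W=0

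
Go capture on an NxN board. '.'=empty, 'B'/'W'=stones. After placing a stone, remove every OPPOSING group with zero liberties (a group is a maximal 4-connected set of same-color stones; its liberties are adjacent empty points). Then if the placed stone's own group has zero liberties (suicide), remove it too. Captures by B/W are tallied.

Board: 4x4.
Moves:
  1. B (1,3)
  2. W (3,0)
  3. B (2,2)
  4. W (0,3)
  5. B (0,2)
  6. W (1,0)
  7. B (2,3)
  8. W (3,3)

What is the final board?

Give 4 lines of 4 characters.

Move 1: B@(1,3) -> caps B=0 W=0
Move 2: W@(3,0) -> caps B=0 W=0
Move 3: B@(2,2) -> caps B=0 W=0
Move 4: W@(0,3) -> caps B=0 W=0
Move 5: B@(0,2) -> caps B=1 W=0
Move 6: W@(1,0) -> caps B=1 W=0
Move 7: B@(2,3) -> caps B=1 W=0
Move 8: W@(3,3) -> caps B=1 W=0

Answer: ..B.
W..B
..BB
W..W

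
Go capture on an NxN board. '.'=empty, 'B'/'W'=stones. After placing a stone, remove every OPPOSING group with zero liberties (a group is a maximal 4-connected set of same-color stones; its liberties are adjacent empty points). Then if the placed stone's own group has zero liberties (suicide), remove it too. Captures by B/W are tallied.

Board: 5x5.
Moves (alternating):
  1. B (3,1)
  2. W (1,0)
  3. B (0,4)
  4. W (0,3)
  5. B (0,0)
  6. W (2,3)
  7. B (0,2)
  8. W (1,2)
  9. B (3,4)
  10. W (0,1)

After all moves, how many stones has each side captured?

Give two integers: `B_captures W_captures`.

Move 1: B@(3,1) -> caps B=0 W=0
Move 2: W@(1,0) -> caps B=0 W=0
Move 3: B@(0,4) -> caps B=0 W=0
Move 4: W@(0,3) -> caps B=0 W=0
Move 5: B@(0,0) -> caps B=0 W=0
Move 6: W@(2,3) -> caps B=0 W=0
Move 7: B@(0,2) -> caps B=0 W=0
Move 8: W@(1,2) -> caps B=0 W=0
Move 9: B@(3,4) -> caps B=0 W=0
Move 10: W@(0,1) -> caps B=0 W=2

Answer: 0 2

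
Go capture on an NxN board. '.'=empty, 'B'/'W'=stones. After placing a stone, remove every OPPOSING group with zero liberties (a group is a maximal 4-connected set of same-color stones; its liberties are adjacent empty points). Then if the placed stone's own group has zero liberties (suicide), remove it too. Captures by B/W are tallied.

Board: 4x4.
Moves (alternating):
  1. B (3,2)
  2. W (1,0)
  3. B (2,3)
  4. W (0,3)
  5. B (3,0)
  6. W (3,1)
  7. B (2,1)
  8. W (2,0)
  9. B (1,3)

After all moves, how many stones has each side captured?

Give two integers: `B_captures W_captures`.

Move 1: B@(3,2) -> caps B=0 W=0
Move 2: W@(1,0) -> caps B=0 W=0
Move 3: B@(2,3) -> caps B=0 W=0
Move 4: W@(0,3) -> caps B=0 W=0
Move 5: B@(3,0) -> caps B=0 W=0
Move 6: W@(3,1) -> caps B=0 W=0
Move 7: B@(2,1) -> caps B=1 W=0
Move 8: W@(2,0) -> caps B=1 W=0
Move 9: B@(1,3) -> caps B=1 W=0

Answer: 1 0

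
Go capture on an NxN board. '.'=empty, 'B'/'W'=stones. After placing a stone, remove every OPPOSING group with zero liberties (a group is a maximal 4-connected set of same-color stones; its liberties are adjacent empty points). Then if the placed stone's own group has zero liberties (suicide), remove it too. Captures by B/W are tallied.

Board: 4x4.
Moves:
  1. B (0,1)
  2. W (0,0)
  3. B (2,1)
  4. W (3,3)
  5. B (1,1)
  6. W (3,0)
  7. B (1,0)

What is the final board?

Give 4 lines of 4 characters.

Answer: .B..
BB..
.B..
W..W

Derivation:
Move 1: B@(0,1) -> caps B=0 W=0
Move 2: W@(0,0) -> caps B=0 W=0
Move 3: B@(2,1) -> caps B=0 W=0
Move 4: W@(3,3) -> caps B=0 W=0
Move 5: B@(1,1) -> caps B=0 W=0
Move 6: W@(3,0) -> caps B=0 W=0
Move 7: B@(1,0) -> caps B=1 W=0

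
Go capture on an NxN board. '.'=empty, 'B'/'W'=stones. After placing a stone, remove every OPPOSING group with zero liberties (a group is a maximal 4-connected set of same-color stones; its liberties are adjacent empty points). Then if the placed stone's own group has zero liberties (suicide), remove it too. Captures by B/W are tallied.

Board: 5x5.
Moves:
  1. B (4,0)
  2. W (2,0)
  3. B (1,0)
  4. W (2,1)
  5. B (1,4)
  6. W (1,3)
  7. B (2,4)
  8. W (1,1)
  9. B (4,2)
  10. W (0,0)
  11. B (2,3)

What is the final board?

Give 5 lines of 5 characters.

Move 1: B@(4,0) -> caps B=0 W=0
Move 2: W@(2,0) -> caps B=0 W=0
Move 3: B@(1,0) -> caps B=0 W=0
Move 4: W@(2,1) -> caps B=0 W=0
Move 5: B@(1,4) -> caps B=0 W=0
Move 6: W@(1,3) -> caps B=0 W=0
Move 7: B@(2,4) -> caps B=0 W=0
Move 8: W@(1,1) -> caps B=0 W=0
Move 9: B@(4,2) -> caps B=0 W=0
Move 10: W@(0,0) -> caps B=0 W=1
Move 11: B@(2,3) -> caps B=0 W=1

Answer: W....
.W.WB
WW.BB
.....
B.B..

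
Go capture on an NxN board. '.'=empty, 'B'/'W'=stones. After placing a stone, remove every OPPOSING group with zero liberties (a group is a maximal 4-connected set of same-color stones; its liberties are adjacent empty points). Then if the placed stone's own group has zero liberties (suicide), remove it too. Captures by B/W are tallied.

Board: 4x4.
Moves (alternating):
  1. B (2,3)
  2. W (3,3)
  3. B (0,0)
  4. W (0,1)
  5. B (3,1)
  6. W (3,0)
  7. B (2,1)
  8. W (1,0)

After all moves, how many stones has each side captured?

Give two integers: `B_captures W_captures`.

Answer: 0 1

Derivation:
Move 1: B@(2,3) -> caps B=0 W=0
Move 2: W@(3,3) -> caps B=0 W=0
Move 3: B@(0,0) -> caps B=0 W=0
Move 4: W@(0,1) -> caps B=0 W=0
Move 5: B@(3,1) -> caps B=0 W=0
Move 6: W@(3,0) -> caps B=0 W=0
Move 7: B@(2,1) -> caps B=0 W=0
Move 8: W@(1,0) -> caps B=0 W=1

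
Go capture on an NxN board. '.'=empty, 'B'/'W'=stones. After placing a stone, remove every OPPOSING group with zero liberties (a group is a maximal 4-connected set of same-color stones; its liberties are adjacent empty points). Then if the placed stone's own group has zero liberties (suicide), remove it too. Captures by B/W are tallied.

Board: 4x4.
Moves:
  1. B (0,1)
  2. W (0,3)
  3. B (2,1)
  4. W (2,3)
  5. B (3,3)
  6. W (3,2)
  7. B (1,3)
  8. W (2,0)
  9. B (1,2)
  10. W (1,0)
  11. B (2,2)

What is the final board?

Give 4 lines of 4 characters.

Move 1: B@(0,1) -> caps B=0 W=0
Move 2: W@(0,3) -> caps B=0 W=0
Move 3: B@(2,1) -> caps B=0 W=0
Move 4: W@(2,3) -> caps B=0 W=0
Move 5: B@(3,3) -> caps B=0 W=0
Move 6: W@(3,2) -> caps B=0 W=1
Move 7: B@(1,3) -> caps B=0 W=1
Move 8: W@(2,0) -> caps B=0 W=1
Move 9: B@(1,2) -> caps B=0 W=1
Move 10: W@(1,0) -> caps B=0 W=1
Move 11: B@(2,2) -> caps B=0 W=1

Answer: .B.W
W.BB
WBBW
..W.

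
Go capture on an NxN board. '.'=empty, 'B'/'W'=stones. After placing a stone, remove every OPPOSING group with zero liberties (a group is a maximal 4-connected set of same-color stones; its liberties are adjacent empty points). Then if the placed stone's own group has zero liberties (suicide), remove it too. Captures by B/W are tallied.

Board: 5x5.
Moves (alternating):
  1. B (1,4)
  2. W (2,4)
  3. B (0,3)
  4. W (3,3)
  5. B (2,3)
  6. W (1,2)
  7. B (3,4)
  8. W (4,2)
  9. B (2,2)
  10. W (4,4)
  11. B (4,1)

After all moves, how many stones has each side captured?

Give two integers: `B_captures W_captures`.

Move 1: B@(1,4) -> caps B=0 W=0
Move 2: W@(2,4) -> caps B=0 W=0
Move 3: B@(0,3) -> caps B=0 W=0
Move 4: W@(3,3) -> caps B=0 W=0
Move 5: B@(2,3) -> caps B=0 W=0
Move 6: W@(1,2) -> caps B=0 W=0
Move 7: B@(3,4) -> caps B=1 W=0
Move 8: W@(4,2) -> caps B=1 W=0
Move 9: B@(2,2) -> caps B=1 W=0
Move 10: W@(4,4) -> caps B=1 W=0
Move 11: B@(4,1) -> caps B=1 W=0

Answer: 1 0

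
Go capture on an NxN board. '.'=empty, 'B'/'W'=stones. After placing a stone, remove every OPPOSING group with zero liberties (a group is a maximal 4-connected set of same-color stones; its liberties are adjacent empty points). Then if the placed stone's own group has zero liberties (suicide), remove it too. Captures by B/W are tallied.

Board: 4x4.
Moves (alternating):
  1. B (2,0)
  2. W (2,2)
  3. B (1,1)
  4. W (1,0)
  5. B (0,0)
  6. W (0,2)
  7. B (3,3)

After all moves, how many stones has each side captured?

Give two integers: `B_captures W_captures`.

Move 1: B@(2,0) -> caps B=0 W=0
Move 2: W@(2,2) -> caps B=0 W=0
Move 3: B@(1,1) -> caps B=0 W=0
Move 4: W@(1,0) -> caps B=0 W=0
Move 5: B@(0,0) -> caps B=1 W=0
Move 6: W@(0,2) -> caps B=1 W=0
Move 7: B@(3,3) -> caps B=1 W=0

Answer: 1 0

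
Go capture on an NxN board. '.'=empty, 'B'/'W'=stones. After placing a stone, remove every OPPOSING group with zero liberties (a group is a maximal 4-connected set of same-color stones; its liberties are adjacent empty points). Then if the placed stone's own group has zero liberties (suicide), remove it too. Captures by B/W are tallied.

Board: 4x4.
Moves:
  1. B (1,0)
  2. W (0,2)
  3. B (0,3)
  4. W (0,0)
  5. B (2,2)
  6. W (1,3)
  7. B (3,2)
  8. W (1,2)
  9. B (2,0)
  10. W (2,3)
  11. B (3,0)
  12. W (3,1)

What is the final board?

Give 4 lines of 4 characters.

Move 1: B@(1,0) -> caps B=0 W=0
Move 2: W@(0,2) -> caps B=0 W=0
Move 3: B@(0,3) -> caps B=0 W=0
Move 4: W@(0,0) -> caps B=0 W=0
Move 5: B@(2,2) -> caps B=0 W=0
Move 6: W@(1,3) -> caps B=0 W=1
Move 7: B@(3,2) -> caps B=0 W=1
Move 8: W@(1,2) -> caps B=0 W=1
Move 9: B@(2,0) -> caps B=0 W=1
Move 10: W@(2,3) -> caps B=0 W=1
Move 11: B@(3,0) -> caps B=0 W=1
Move 12: W@(3,1) -> caps B=0 W=1

Answer: W.W.
B.WW
B.BW
BWB.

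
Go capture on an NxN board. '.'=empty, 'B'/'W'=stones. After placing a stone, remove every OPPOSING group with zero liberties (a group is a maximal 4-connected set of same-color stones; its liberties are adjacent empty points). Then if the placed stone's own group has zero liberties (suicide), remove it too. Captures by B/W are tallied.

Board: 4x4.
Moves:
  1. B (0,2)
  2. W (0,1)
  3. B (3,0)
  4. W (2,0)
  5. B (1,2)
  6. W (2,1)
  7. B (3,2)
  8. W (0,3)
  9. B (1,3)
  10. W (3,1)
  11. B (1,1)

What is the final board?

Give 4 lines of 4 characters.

Move 1: B@(0,2) -> caps B=0 W=0
Move 2: W@(0,1) -> caps B=0 W=0
Move 3: B@(3,0) -> caps B=0 W=0
Move 4: W@(2,0) -> caps B=0 W=0
Move 5: B@(1,2) -> caps B=0 W=0
Move 6: W@(2,1) -> caps B=0 W=0
Move 7: B@(3,2) -> caps B=0 W=0
Move 8: W@(0,3) -> caps B=0 W=0
Move 9: B@(1,3) -> caps B=1 W=0
Move 10: W@(3,1) -> caps B=1 W=1
Move 11: B@(1,1) -> caps B=1 W=1

Answer: .WB.
.BBB
WW..
.WB.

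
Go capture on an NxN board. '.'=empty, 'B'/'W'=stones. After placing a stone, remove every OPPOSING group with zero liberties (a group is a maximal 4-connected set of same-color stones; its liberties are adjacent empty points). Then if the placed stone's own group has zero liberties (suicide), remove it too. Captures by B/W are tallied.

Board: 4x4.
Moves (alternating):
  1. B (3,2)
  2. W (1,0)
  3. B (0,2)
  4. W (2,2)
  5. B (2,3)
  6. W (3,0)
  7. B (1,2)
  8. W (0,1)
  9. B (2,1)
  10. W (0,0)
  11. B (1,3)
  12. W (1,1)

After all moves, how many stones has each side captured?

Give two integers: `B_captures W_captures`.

Answer: 1 0

Derivation:
Move 1: B@(3,2) -> caps B=0 W=0
Move 2: W@(1,0) -> caps B=0 W=0
Move 3: B@(0,2) -> caps B=0 W=0
Move 4: W@(2,2) -> caps B=0 W=0
Move 5: B@(2,3) -> caps B=0 W=0
Move 6: W@(3,0) -> caps B=0 W=0
Move 7: B@(1,2) -> caps B=0 W=0
Move 8: W@(0,1) -> caps B=0 W=0
Move 9: B@(2,1) -> caps B=1 W=0
Move 10: W@(0,0) -> caps B=1 W=0
Move 11: B@(1,3) -> caps B=1 W=0
Move 12: W@(1,1) -> caps B=1 W=0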